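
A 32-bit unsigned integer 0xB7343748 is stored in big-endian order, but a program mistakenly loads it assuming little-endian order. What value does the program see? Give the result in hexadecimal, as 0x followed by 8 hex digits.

Stored big-endian, the bytes at ascending addresses are B7 34 37 48.
Read back as little-endian, the first byte is least significant, giving 0x483734B7.

0x483734B7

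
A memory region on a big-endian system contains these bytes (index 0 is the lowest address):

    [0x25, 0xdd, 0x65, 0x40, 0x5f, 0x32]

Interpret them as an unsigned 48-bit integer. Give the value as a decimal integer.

41632816717618

Big-endian: lowest address holds the most-significant byte.
The bytes are already most-significant first: 0x25DD65405F32.
0x25DD65405F32 = 41632816717618.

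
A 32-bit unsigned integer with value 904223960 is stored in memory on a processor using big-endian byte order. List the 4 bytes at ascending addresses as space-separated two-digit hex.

35 E5 5C D8

904223960 in hexadecimal, padded to 32 bits, is 0x35E55CD8.
Split into bytes (most-significant first): 35 E5 5C D8.
In big-endian order the high byte comes first in memory.
So the memory order matches the most-significant-first order: 35 E5 5C D8.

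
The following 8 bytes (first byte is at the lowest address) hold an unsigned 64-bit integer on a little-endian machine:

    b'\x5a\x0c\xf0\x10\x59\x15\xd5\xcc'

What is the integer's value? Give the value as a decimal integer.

14759726826057108570

In little-endian order the low byte comes first in memory.
Reassemble most-significant byte first: CC D5 15 59 10 F0 0C 5A → 0xCCD5155910F00C5A.
0xCCD5155910F00C5A = 14759726826057108570.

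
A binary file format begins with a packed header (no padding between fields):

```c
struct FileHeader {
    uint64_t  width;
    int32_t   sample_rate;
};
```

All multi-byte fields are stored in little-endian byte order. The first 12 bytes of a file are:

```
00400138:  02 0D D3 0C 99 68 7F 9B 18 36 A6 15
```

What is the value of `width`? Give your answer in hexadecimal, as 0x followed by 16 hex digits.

`width` is the first field, at byte offset 0, occupying 8 bytes.
Bytes at offsets 0..7: 02 0D D3 0C 99 68 7F 9B.
Little-endian: lowest address holds the least-significant byte.
Reassemble most-significant byte first: 9B 7F 68 99 0C D3 0D 02 → 0x9B7F68990CD30D02.

0x9B7F68990CD30D02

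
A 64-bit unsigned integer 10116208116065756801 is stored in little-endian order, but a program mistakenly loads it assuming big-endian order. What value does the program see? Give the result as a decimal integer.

10116208116065756801 in 64-bit hexadecimal is 0x8C63FDAF0005E681.
Stored little-endian, the bytes at ascending addresses are 81 E6 05 00 AF FD 63 8C.
Read back as big-endian, the last byte is least significant, giving 0x81E60500AFFD638C.
0x81E60500AFFD638C = 9360174376046912396.

9360174376046912396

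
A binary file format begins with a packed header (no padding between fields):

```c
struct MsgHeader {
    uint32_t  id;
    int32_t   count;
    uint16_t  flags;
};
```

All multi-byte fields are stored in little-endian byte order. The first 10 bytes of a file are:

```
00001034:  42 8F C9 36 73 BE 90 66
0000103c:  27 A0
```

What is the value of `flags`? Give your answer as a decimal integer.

`flags` follows `id` (4 B), `count` (4 B), so it starts at offset 4 + 4 = 8 and occupies 2 bytes.
Bytes at offsets 8..9: 27 A0.
Little-endian: lowest address holds the least-significant byte.
Reassemble most-significant byte first: A0 27 → 0xA027.
0xA027 = 40999.

40999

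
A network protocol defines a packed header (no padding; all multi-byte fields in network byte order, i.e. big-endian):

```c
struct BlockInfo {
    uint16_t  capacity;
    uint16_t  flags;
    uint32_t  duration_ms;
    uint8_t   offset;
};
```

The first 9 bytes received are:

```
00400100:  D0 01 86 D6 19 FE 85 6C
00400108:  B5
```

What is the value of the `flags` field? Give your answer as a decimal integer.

34518

`flags` follows `capacity` (2 bytes), so it starts at byte offset 2 and occupies 2 bytes.
Bytes at offsets 2..3: 86 D6.
Big-endian stores the most-significant byte at the lowest address.
The bytes are already most-significant first: 0x86D6.
0x86D6 = 34518.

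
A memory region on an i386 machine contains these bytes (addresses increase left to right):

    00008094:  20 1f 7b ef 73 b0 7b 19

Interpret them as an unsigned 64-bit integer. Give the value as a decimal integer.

Little-endian: lowest address holds the least-significant byte.
Reassemble most-significant byte first: 19 7B B0 73 EF 7B 1F 20 → 0x197BB073EF7B1F20.
0x197BB073EF7B1F20 = 1836255285069160224.

1836255285069160224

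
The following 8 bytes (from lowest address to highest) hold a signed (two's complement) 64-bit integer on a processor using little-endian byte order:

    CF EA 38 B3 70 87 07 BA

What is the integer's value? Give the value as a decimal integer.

-5041912339705042225

Little-endian: lowest address holds the least-significant byte.
Reassemble most-significant byte first: BA 07 87 70 B3 38 EA CF → 0xBA078770B338EACF.
Top bit is set, so as a signed 64-bit value this is 0xBA078770B338EACF − 2^64 = -5041912339705042225.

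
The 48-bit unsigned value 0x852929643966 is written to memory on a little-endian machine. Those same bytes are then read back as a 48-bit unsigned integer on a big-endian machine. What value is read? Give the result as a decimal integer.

Stored little-endian, the bytes at ascending addresses are 66 39 64 29 29 85.
Read back as big-endian, the last byte is least significant, giving 0x663964292985.
0x663964292985 = 112396679588229.

112396679588229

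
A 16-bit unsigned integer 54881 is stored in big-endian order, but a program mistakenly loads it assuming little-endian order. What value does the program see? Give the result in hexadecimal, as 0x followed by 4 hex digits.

0x61D6

54881 in 16-bit hexadecimal is 0xD661.
Stored big-endian, the bytes at ascending addresses are D6 61.
Read back as little-endian, the first byte is least significant, giving 0x61D6.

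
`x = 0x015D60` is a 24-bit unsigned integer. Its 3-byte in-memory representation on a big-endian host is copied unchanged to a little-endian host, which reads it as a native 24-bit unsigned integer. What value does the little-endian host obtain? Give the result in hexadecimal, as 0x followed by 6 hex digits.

0x605D01

Stored big-endian, the bytes at ascending addresses are 01 5D 60.
Read back as little-endian, the first byte is least significant, giving 0x605D01.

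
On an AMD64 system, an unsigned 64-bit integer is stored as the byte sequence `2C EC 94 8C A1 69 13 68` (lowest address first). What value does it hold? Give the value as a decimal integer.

7499453947071228972

Little-endian: lowest address holds the least-significant byte.
Reassemble most-significant byte first: 68 13 69 A1 8C 94 EC 2C → 0x681369A18C94EC2C.
0x681369A18C94EC2C = 7499453947071228972.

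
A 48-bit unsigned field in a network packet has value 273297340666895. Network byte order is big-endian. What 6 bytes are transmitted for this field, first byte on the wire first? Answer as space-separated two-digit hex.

273297340666895 in hexadecimal, padded to 48 bits, is 0xF88FFEE8940F.
Split into bytes (most-significant first): F8 8F FE E8 94 0F.
Big-endian: lowest address holds the most-significant byte.
So the memory order matches the most-significant-first order: F8 8F FE E8 94 0F.

F8 8F FE E8 94 0F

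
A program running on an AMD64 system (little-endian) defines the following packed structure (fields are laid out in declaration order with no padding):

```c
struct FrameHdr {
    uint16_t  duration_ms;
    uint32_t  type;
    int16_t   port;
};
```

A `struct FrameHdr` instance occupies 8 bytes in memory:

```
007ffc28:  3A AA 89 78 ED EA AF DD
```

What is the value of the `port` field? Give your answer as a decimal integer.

`port` follows `duration_ms` (2 B), `type` (4 B), so it starts at offset 2 + 4 = 6 and occupies 2 bytes.
Bytes at offsets 6..7: AF DD.
Little-endian stores the least-significant byte at the lowest address.
Reassemble most-significant byte first: DD AF → 0xDDAF.
Top bit is set, so as a signed 16-bit value this is 0xDDAF − 2^16 = -8785.

-8785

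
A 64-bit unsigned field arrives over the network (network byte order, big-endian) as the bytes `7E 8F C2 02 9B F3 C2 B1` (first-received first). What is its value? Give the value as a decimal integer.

Big-endian stores the most-significant byte at the lowest address.
The bytes are already most-significant first: 0x7E8FC2029BF3C2B1.
0x7E8FC2029BF3C2B1 = 9119721086910710449.

9119721086910710449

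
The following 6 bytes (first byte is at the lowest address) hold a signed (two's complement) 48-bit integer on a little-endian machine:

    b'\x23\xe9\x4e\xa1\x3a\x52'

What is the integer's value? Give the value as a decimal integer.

In little-endian order the low byte comes first in memory.
Reassemble most-significant byte first: 52 3A A1 4E E9 23 → 0x523AA14EE923.
0x523AA14EE923 = 90411767884067.

90411767884067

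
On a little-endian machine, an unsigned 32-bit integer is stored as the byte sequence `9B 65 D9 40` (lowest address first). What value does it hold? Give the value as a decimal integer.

1087989147

Little-endian stores the least-significant byte at the lowest address.
Reassemble most-significant byte first: 40 D9 65 9B → 0x40D9659B.
0x40D9659B = 1087989147.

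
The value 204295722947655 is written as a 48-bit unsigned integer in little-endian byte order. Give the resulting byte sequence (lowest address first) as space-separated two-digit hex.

47 D4 FE 4D CE B9

204295722947655 in hexadecimal, padded to 48 bits, is 0xB9CE4DFED447.
Split into bytes (most-significant first): B9 CE 4D FE D4 47.
In little-endian order the low byte comes first in memory.
So at ascending addresses the bytes are 47 D4 FE 4D CE B9.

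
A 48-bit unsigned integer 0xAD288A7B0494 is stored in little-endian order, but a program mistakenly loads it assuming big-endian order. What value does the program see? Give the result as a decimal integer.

Stored little-endian, the bytes at ascending addresses are 94 04 7B 8A 28 AD.
Read back as big-endian, the last byte is least significant, giving 0x94047B8A28AD.
0x94047B8A28AD = 162746973431981.

162746973431981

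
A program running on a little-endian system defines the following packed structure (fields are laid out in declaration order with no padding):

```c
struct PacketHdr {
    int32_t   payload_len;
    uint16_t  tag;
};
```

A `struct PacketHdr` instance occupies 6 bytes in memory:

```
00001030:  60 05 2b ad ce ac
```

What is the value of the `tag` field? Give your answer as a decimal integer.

`tag` follows `payload_len` (4 bytes), so it starts at byte offset 4 and occupies 2 bytes.
Bytes at offsets 4..5: CE AC.
Little-endian: lowest address holds the least-significant byte.
Reassemble most-significant byte first: AC CE → 0xACCE.
0xACCE = 44238.

44238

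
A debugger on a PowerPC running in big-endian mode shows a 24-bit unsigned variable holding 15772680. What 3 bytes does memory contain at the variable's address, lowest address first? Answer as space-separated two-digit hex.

F0 AC 08

15772680 in hexadecimal, padded to 24 bits, is 0xF0AC08.
Split into bytes (most-significant first): F0 AC 08.
Big-endian: lowest address holds the most-significant byte.
So the memory order matches the most-significant-first order: F0 AC 08.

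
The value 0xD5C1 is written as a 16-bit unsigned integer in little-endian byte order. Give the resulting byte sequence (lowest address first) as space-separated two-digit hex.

C1 D5

Split into bytes (most-significant first): D5 C1.
In little-endian order the low byte comes first in memory.
So at ascending addresses the bytes are C1 D5.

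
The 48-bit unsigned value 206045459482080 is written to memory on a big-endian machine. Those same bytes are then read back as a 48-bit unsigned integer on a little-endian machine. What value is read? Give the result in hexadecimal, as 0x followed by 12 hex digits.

206045459482080 in 48-bit hexadecimal is 0xBB65B26B85E0.
Stored big-endian, the bytes at ascending addresses are BB 65 B2 6B 85 E0.
Read back as little-endian, the first byte is least significant, giving 0xE0856BB265BB.

0xE0856BB265BB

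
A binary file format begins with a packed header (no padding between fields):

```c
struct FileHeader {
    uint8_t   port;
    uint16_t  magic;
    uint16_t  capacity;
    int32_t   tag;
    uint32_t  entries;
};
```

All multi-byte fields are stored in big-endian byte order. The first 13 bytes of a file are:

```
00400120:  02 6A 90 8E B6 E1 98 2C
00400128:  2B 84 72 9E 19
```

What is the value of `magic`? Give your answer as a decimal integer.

`magic` follows `port` (1 byte), so it starts at byte offset 1 and occupies 2 bytes.
Bytes at offsets 1..2: 6A 90.
Big-endian: lowest address holds the most-significant byte.
The bytes are already most-significant first: 0x6A90.
0x6A90 = 27280.

27280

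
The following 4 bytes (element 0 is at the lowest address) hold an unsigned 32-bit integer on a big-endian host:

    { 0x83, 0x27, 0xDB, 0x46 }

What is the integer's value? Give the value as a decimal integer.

Big-endian stores the most-significant byte at the lowest address.
The bytes are already most-significant first: 0x8327DB46.
0x8327DB46 = 2200427334.

2200427334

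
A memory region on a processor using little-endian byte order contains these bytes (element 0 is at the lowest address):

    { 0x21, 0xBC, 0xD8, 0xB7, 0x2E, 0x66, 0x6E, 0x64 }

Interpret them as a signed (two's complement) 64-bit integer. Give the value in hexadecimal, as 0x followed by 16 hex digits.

In little-endian order the low byte comes first in memory.
Reassemble most-significant byte first: 64 6E 66 2E B7 D8 BC 21 → 0x646E662EB7D8BC21.

0x646E662EB7D8BC21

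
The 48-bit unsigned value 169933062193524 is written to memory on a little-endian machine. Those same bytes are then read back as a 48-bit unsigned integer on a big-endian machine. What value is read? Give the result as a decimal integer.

128375744073114

169933062193524 in 48-bit hexadecimal is 0x9A8D9FCEC174.
Stored little-endian, the bytes at ascending addresses are 74 C1 CE 9F 8D 9A.
Read back as big-endian, the last byte is least significant, giving 0x74C1CE9F8D9A.
0x74C1CE9F8D9A = 128375744073114.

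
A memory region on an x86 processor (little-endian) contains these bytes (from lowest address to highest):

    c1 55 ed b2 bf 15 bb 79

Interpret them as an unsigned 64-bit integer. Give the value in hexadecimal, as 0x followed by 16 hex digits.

In little-endian order the low byte comes first in memory.
Reassemble most-significant byte first: 79 BB 15 BF B2 ED 55 C1 → 0x79BB15BFB2ED55C1.

0x79BB15BFB2ED55C1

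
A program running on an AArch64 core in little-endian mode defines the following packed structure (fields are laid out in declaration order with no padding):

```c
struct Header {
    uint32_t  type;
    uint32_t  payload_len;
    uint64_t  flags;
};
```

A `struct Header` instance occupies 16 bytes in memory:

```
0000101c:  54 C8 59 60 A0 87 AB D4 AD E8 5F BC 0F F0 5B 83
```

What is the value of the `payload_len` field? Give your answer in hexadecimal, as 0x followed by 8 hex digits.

`payload_len` follows `type` (4 bytes), so it starts at byte offset 4 and occupies 4 bytes.
Bytes at offsets 4..7: A0 87 AB D4.
Little-endian stores the least-significant byte at the lowest address.
Reassemble most-significant byte first: D4 AB 87 A0 → 0xD4AB87A0.

0xD4AB87A0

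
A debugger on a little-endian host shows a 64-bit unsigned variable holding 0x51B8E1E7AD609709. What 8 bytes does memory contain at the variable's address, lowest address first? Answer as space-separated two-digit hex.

09 97 60 AD E7 E1 B8 51

Split into bytes (most-significant first): 51 B8 E1 E7 AD 60 97 09.
In little-endian order the low byte comes first in memory.
So at ascending addresses the bytes are 09 97 60 AD E7 E1 B8 51.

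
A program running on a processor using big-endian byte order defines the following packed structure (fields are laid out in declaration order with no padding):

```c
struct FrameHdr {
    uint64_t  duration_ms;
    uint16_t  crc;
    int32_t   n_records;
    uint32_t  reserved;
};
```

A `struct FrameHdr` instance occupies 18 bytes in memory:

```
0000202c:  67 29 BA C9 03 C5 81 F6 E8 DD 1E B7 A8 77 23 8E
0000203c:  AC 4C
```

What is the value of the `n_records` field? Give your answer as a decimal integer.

515352695

`n_records` follows `duration_ms` (8 B), `crc` (2 B), so it starts at offset 8 + 2 = 10 and occupies 4 bytes.
Bytes at offsets 10..13: 1E B7 A8 77.
Big-endian stores the most-significant byte at the lowest address.
The bytes are already most-significant first: 0x1EB7A877.
0x1EB7A877 = 515352695.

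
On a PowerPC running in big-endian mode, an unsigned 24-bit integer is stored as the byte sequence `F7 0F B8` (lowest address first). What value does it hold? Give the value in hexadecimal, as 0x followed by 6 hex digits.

Big-endian: lowest address holds the most-significant byte.
The bytes are already most-significant first: 0xF70FB8.

0xF70FB8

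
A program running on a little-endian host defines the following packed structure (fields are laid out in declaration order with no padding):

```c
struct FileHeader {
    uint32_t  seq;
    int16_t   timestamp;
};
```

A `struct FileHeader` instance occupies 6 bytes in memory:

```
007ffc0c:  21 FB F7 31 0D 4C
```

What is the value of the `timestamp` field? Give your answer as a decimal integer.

`timestamp` follows `seq` (4 bytes), so it starts at byte offset 4 and occupies 2 bytes.
Bytes at offsets 4..5: 0D 4C.
In little-endian order the low byte comes first in memory.
Reassemble most-significant byte first: 4C 0D → 0x4C0D.
0x4C0D = 19469.

19469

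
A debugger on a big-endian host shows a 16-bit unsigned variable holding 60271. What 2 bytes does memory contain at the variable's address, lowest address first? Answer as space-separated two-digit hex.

EB 6F

60271 in hexadecimal, padded to 16 bits, is 0xEB6F.
Split into bytes (most-significant first): EB 6F.
Big-endian: lowest address holds the most-significant byte.
So the memory order matches the most-significant-first order: EB 6F.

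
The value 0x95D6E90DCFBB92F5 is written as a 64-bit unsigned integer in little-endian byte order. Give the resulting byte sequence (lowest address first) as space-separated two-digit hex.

F5 92 BB CF 0D E9 D6 95

Split into bytes (most-significant first): 95 D6 E9 0D CF BB 92 F5.
Little-endian stores the least-significant byte at the lowest address.
So at ascending addresses the bytes are F5 92 BB CF 0D E9 D6 95.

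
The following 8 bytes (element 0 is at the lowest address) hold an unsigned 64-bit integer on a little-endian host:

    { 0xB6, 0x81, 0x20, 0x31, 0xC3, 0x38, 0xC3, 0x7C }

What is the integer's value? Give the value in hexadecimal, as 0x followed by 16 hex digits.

Little-endian stores the least-significant byte at the lowest address.
Reassemble most-significant byte first: 7C C3 38 C3 31 20 81 B6 → 0x7CC338C3312081B6.

0x7CC338C3312081B6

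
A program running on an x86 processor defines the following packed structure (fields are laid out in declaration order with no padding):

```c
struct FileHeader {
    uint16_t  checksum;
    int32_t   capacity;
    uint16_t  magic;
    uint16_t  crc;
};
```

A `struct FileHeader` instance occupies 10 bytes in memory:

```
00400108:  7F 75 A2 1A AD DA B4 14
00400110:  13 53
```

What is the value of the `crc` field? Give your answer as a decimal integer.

21267

`crc` follows `checksum` (2 B), `capacity` (4 B), `magic` (2 B), so it starts at offset 2 + 4 + 2 = 8 and occupies 2 bytes.
Bytes at offsets 8..9: 13 53.
Little-endian: lowest address holds the least-significant byte.
Reassemble most-significant byte first: 53 13 → 0x5313.
0x5313 = 21267.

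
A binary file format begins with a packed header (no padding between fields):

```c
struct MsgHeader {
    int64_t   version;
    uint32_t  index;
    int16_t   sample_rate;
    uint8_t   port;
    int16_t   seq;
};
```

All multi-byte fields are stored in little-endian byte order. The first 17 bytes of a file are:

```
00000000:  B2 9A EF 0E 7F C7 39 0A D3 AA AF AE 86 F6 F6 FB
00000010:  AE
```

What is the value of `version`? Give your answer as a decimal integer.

736839362577144498

`version` is the first field, at byte offset 0, occupying 8 bytes.
Bytes at offsets 0..7: B2 9A EF 0E 7F C7 39 0A.
Little-endian stores the least-significant byte at the lowest address.
Reassemble most-significant byte first: 0A 39 C7 7F 0E EF 9A B2 → 0x0A39C77F0EEF9AB2.
0x0A39C77F0EEF9AB2 = 736839362577144498.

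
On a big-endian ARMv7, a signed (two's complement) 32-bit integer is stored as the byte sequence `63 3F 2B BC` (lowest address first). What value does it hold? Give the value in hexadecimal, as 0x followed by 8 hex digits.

0x633F2BBC

In big-endian order the high byte comes first in memory.
The bytes are already most-significant first: 0x633F2BBC.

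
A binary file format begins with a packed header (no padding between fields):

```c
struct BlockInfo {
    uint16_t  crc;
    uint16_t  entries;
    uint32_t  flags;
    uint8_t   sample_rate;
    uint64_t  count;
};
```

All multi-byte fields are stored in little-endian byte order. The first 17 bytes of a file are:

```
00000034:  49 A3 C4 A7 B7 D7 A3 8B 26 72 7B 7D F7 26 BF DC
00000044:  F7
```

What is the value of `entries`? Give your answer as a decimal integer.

`entries` follows `crc` (2 bytes), so it starts at byte offset 2 and occupies 2 bytes.
Bytes at offsets 2..3: C4 A7.
In little-endian order the low byte comes first in memory.
Reassemble most-significant byte first: A7 C4 → 0xA7C4.
0xA7C4 = 42948.

42948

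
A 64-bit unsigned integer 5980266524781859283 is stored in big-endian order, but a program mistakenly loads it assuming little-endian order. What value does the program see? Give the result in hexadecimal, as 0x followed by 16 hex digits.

0xD351C82FB82CFE52

5980266524781859283 in 64-bit hexadecimal is 0x52FE2CB82FC851D3.
Stored big-endian, the bytes at ascending addresses are 52 FE 2C B8 2F C8 51 D3.
Read back as little-endian, the first byte is least significant, giving 0xD351C82FB82CFE52.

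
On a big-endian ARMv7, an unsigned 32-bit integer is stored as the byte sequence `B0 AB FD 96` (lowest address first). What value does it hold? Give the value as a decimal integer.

Big-endian stores the most-significant byte at the lowest address.
The bytes are already most-significant first: 0xB0ABFD96.
0xB0ABFD96 = 2964061590.

2964061590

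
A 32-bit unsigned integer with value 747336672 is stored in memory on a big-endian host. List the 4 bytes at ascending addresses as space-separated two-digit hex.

747336672 in hexadecimal, padded to 32 bits, is 0x2C8B73E0.
Split into bytes (most-significant first): 2C 8B 73 E0.
Big-endian stores the most-significant byte at the lowest address.
So the memory order matches the most-significant-first order: 2C 8B 73 E0.

2C 8B 73 E0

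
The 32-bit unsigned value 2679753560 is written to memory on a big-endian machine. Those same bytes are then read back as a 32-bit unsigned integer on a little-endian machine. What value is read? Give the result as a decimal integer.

2679753560 in 32-bit hexadecimal is 0x9FB9CB58.
Stored big-endian, the bytes at ascending addresses are 9F B9 CB 58.
Read back as little-endian, the first byte is least significant, giving 0x58CBB99F.
0x58CBB99F = 1489746335.

1489746335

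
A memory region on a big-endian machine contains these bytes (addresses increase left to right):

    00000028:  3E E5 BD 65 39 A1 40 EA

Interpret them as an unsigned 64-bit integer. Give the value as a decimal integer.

4532236842474488042

In big-endian order the high byte comes first in memory.
The bytes are already most-significant first: 0x3EE5BD6539A140EA.
0x3EE5BD6539A140EA = 4532236842474488042.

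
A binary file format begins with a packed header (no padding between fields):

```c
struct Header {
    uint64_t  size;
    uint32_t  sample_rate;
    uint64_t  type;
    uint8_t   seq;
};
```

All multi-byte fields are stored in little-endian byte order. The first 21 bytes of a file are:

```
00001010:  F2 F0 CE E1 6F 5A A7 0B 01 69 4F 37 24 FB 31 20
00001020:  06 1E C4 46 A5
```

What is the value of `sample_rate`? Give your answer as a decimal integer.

`sample_rate` follows `size` (8 bytes), so it starts at byte offset 8 and occupies 4 bytes.
Bytes at offsets 8..11: 01 69 4F 37.
Little-endian stores the least-significant byte at the lowest address.
Reassemble most-significant byte first: 37 4F 69 01 → 0x374F6901.
0x374F6901 = 927951105.

927951105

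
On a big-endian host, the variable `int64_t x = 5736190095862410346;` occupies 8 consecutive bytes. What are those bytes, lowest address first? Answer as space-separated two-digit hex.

4F 9B 0A 80 23 FE 2C 6A

5736190095862410346 in hexadecimal, padded to 64 bits, is 0x4F9B0A8023FE2C6A.
Split into bytes (most-significant first): 4F 9B 0A 80 23 FE 2C 6A.
In big-endian order the high byte comes first in memory.
So the memory order matches the most-significant-first order: 4F 9B 0A 80 23 FE 2C 6A.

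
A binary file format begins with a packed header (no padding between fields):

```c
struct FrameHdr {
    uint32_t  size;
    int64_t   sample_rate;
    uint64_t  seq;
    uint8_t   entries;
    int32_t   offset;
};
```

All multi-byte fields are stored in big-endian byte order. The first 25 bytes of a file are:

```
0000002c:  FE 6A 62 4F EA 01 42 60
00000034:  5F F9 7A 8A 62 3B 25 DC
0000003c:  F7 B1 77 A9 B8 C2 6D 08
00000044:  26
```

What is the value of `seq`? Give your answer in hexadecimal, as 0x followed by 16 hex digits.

0x623B25DCF7B177A9

`seq` follows `size` (4 B), `sample_rate` (8 B), so it starts at offset 4 + 8 = 12 and occupies 8 bytes.
Bytes at offsets 12..19: 62 3B 25 DC F7 B1 77 A9.
Big-endian stores the most-significant byte at the lowest address.
The bytes are already most-significant first: 0x623B25DCF7B177A9.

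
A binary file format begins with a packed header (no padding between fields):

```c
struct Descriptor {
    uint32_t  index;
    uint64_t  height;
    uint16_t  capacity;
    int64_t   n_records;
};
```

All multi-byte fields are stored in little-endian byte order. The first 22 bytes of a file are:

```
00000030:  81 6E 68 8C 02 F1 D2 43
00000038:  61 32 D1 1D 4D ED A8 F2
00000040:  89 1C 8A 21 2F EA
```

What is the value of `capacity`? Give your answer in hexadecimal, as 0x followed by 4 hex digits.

0xED4D

`capacity` follows `index` (4 B), `height` (8 B), so it starts at offset 4 + 8 = 12 and occupies 2 bytes.
Bytes at offsets 12..13: 4D ED.
Little-endian stores the least-significant byte at the lowest address.
Reassemble most-significant byte first: ED 4D → 0xED4D.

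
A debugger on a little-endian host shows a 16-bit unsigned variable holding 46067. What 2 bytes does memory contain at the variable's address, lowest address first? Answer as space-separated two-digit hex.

F3 B3

46067 in hexadecimal, padded to 16 bits, is 0xB3F3.
Split into bytes (most-significant first): B3 F3.
In little-endian order the low byte comes first in memory.
So at ascending addresses the bytes are F3 B3.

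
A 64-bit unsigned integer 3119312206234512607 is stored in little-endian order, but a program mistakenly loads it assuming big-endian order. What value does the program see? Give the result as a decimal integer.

3119312206234512607 in 64-bit hexadecimal is 0x2B4A05ECBC25ECDF.
Stored little-endian, the bytes at ascending addresses are DF EC 25 BC EC 05 4A 2B.
Read back as big-endian, the last byte is least significant, giving 0xDFEC25BCEC054A2B.
0xDFEC25BCEC054A2B = 16135313058305493547.

16135313058305493547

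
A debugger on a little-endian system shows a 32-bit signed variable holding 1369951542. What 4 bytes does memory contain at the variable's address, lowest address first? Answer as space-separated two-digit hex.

1369951542 in hexadecimal, padded to 32 bits, is 0x51A7CD36.
Split into bytes (most-significant first): 51 A7 CD 36.
Little-endian: lowest address holds the least-significant byte.
So at ascending addresses the bytes are 36 CD A7 51.

36 CD A7 51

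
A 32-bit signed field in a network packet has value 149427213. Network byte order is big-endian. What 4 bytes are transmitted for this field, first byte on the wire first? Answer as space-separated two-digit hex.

149427213 in hexadecimal, padded to 32 bits, is 0x08E8140D.
Split into bytes (most-significant first): 08 E8 14 0D.
Big-endian: lowest address holds the most-significant byte.
So the memory order matches the most-significant-first order: 08 E8 14 0D.

08 E8 14 0D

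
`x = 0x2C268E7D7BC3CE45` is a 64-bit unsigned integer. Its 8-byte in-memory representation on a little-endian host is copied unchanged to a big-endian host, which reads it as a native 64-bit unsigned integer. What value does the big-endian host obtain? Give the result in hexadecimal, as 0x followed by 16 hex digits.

0x45CEC37B7D8E262C

Stored little-endian, the bytes at ascending addresses are 45 CE C3 7B 7D 8E 26 2C.
Read back as big-endian, the last byte is least significant, giving 0x45CEC37B7D8E262C.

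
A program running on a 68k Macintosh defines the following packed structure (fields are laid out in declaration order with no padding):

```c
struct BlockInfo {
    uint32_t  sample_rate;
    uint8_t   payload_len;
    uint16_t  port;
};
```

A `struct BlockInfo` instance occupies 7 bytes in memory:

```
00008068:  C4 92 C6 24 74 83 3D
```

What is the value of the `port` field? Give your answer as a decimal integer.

33597

`port` follows `sample_rate` (4 B), `payload_len` (1 B), so it starts at offset 4 + 1 = 5 and occupies 2 bytes.
Bytes at offsets 5..6: 83 3D.
Big-endian: lowest address holds the most-significant byte.
The bytes are already most-significant first: 0x833D.
0x833D = 33597.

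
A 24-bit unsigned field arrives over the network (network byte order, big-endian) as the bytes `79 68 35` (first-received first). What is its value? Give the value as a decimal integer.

Big-endian: lowest address holds the most-significant byte.
The bytes are already most-significant first: 0x796835.
0x796835 = 7956533.

7956533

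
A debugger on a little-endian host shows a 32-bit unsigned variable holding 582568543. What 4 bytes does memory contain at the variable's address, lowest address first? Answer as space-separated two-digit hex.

5F 4A B9 22

582568543 in hexadecimal, padded to 32 bits, is 0x22B94A5F.
Split into bytes (most-significant first): 22 B9 4A 5F.
Little-endian: lowest address holds the least-significant byte.
So at ascending addresses the bytes are 5F 4A B9 22.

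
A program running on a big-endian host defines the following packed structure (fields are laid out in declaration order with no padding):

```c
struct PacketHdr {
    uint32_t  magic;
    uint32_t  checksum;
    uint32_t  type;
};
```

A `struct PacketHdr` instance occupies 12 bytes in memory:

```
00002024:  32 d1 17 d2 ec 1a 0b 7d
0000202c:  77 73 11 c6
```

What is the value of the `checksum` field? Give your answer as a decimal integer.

3961129853

`checksum` follows `magic` (4 bytes), so it starts at byte offset 4 and occupies 4 bytes.
Bytes at offsets 4..7: EC 1A 0B 7D.
Big-endian: lowest address holds the most-significant byte.
The bytes are already most-significant first: 0xEC1A0B7D.
0xEC1A0B7D = 3961129853.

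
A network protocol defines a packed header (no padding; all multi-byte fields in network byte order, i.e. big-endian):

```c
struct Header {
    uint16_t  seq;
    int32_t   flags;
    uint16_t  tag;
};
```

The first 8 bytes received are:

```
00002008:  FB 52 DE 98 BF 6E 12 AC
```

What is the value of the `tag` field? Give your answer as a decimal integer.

`tag` follows `seq` (2 B), `flags` (4 B), so it starts at offset 2 + 4 = 6 and occupies 2 bytes.
Bytes at offsets 6..7: 12 AC.
In big-endian order the high byte comes first in memory.
The bytes are already most-significant first: 0x12AC.
0x12AC = 4780.

4780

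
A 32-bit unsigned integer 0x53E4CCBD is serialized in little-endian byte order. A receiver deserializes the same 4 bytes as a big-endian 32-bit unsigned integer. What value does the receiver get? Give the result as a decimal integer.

3184321619

Stored little-endian, the bytes at ascending addresses are BD CC E4 53.
Read back as big-endian, the last byte is least significant, giving 0xBDCCE453.
0xBDCCE453 = 3184321619.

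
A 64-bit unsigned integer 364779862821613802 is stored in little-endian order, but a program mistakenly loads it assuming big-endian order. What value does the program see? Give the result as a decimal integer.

16911212590249873157

364779862821613802 in 64-bit hexadecimal is 0x050FF55A40B2B0EA.
Stored little-endian, the bytes at ascending addresses are EA B0 B2 40 5A F5 0F 05.
Read back as big-endian, the last byte is least significant, giving 0xEAB0B2405AF50F05.
0xEAB0B2405AF50F05 = 16911212590249873157.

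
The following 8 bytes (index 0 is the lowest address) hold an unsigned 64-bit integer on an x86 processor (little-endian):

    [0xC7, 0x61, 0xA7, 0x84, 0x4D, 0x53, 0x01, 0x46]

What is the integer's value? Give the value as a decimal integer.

Little-endian stores the least-significant byte at the lowest address.
Reassemble most-significant byte first: 46 01 53 4D 84 A7 61 C7 → 0x4601534D84A761C7.
0x4601534D84A761C7 = 5044404650034815431.

5044404650034815431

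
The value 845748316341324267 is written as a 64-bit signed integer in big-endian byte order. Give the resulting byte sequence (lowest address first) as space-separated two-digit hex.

845748316341324267 in hexadecimal, padded to 64 bits, is 0x0BBCB39CDCE8C9EB.
Split into bytes (most-significant first): 0B BC B3 9C DC E8 C9 EB.
Big-endian: lowest address holds the most-significant byte.
So the memory order matches the most-significant-first order: 0B BC B3 9C DC E8 C9 EB.

0B BC B3 9C DC E8 C9 EB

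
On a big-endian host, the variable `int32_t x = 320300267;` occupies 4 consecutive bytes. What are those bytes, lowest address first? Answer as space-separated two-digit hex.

13 17 64 EB

320300267 in hexadecimal, padded to 32 bits, is 0x131764EB.
Split into bytes (most-significant first): 13 17 64 EB.
Big-endian: lowest address holds the most-significant byte.
So the memory order matches the most-significant-first order: 13 17 64 EB.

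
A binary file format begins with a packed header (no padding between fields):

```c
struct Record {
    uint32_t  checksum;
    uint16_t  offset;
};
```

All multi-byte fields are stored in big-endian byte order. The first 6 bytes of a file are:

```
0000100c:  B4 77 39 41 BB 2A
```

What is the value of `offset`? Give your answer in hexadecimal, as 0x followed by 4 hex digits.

`offset` follows `checksum` (4 bytes), so it starts at byte offset 4 and occupies 2 bytes.
Bytes at offsets 4..5: BB 2A.
In big-endian order the high byte comes first in memory.
The bytes are already most-significant first: 0xBB2A.

0xBB2A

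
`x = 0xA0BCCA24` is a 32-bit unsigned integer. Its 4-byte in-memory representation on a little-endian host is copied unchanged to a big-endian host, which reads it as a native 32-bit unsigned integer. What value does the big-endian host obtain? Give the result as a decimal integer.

617266336

Stored little-endian, the bytes at ascending addresses are 24 CA BC A0.
Read back as big-endian, the last byte is least significant, giving 0x24CABCA0.
0x24CABCA0 = 617266336.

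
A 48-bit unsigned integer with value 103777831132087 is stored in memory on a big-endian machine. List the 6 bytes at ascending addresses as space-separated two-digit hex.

103777831132087 in hexadecimal, padded to 48 bits, is 0x5E62A8C29BB7.
Split into bytes (most-significant first): 5E 62 A8 C2 9B B7.
Big-endian stores the most-significant byte at the lowest address.
So the memory order matches the most-significant-first order: 5E 62 A8 C2 9B B7.

5E 62 A8 C2 9B B7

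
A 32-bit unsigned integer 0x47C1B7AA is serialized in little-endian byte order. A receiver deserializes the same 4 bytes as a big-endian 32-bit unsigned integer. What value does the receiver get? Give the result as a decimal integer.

Stored little-endian, the bytes at ascending addresses are AA B7 C1 47.
Read back as big-endian, the last byte is least significant, giving 0xAAB7C147.
0xAAB7C147 = 2864169287.

2864169287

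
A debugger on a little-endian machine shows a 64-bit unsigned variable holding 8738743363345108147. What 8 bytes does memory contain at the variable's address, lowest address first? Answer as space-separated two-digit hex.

B3 CC 7C 03 CA 40 46 79

8738743363345108147 in hexadecimal, padded to 64 bits, is 0x794640CA037CCCB3.
Split into bytes (most-significant first): 79 46 40 CA 03 7C CC B3.
Little-endian: lowest address holds the least-significant byte.
So at ascending addresses the bytes are B3 CC 7C 03 CA 40 46 79.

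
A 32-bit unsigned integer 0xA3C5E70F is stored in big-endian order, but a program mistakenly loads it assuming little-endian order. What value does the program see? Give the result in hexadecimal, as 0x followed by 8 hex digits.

0x0FE7C5A3

Stored big-endian, the bytes at ascending addresses are A3 C5 E7 0F.
Read back as little-endian, the first byte is least significant, giving 0x0FE7C5A3.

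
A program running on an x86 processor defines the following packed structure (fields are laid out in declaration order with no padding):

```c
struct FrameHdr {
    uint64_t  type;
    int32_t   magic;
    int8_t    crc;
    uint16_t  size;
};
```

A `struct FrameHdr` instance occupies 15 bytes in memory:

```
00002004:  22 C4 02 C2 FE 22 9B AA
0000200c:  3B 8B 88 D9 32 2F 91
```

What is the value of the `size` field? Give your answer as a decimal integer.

37167

`size` follows `type` (8 B), `magic` (4 B), `crc` (1 B), so it starts at offset 8 + 4 + 1 = 13 and occupies 2 bytes.
Bytes at offsets 13..14: 2F 91.
Little-endian stores the least-significant byte at the lowest address.
Reassemble most-significant byte first: 91 2F → 0x912F.
0x912F = 37167.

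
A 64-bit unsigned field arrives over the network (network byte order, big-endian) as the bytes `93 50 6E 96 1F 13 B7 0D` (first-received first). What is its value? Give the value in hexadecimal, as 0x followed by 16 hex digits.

0x93506E961F13B70D

In big-endian order the high byte comes first in memory.
The bytes are already most-significant first: 0x93506E961F13B70D.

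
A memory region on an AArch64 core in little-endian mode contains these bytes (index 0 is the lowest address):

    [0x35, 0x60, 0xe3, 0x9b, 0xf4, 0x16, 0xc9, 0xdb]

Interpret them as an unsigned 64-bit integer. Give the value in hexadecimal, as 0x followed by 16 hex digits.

In little-endian order the low byte comes first in memory.
Reassemble most-significant byte first: DB C9 16 F4 9B E3 60 35 → 0xDBC916F49BE36035.

0xDBC916F49BE36035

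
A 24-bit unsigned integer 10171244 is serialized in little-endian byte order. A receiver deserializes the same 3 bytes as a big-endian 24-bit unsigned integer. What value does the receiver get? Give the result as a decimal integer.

10171244 in 24-bit hexadecimal is 0x9B336C.
Stored little-endian, the bytes at ascending addresses are 6C 33 9B.
Read back as big-endian, the last byte is least significant, giving 0x6C339B.
0x6C339B = 7091099.

7091099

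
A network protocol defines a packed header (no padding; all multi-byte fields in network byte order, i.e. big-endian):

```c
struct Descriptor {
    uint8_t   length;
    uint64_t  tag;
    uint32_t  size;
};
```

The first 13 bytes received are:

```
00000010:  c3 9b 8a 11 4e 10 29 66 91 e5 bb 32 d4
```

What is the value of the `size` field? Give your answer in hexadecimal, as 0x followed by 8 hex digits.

0xE5BB32D4

`size` follows `length` (1 B), `tag` (8 B), so it starts at offset 1 + 8 = 9 and occupies 4 bytes.
Bytes at offsets 9..12: E5 BB 32 D4.
Big-endian stores the most-significant byte at the lowest address.
The bytes are already most-significant first: 0xE5BB32D4.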